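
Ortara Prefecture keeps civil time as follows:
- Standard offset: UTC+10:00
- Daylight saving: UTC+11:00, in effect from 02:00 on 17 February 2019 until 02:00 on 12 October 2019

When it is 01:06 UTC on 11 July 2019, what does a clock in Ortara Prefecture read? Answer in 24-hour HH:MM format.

At the standard offset (UTC+10:00), 01:06 UTC + 10h = 11:06 Ortara Prefecture standard time.
The standard-time date in Ortara Prefecture, 11 July 2019, falls between 17 February and 12 October, so daylight saving is in effect and Ortara Prefecture is at UTC+11:00.
01:06 UTC + 11h = 12:06 local.

12:06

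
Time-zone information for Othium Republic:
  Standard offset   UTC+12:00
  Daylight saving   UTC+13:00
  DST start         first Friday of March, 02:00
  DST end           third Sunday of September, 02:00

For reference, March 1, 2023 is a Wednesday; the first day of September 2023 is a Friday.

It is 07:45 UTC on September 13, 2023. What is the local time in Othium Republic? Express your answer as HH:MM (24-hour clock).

20:45

1 March 2023 is a Wednesday, so the first Friday is March 3.
1 September 2023 is a Friday, so the first Sunday is September 3 and the third is September 17.
At the standard offset (UTC+12:00), 07:45 UTC + 12h = 19:45 Othium Republic standard time.
The standard-time date in Othium Republic, September 13, 2023, falls between 3 March and 17 September, so daylight saving is in effect and Othium Republic is at UTC+13:00.
07:45 UTC + 13h = 20:45 local.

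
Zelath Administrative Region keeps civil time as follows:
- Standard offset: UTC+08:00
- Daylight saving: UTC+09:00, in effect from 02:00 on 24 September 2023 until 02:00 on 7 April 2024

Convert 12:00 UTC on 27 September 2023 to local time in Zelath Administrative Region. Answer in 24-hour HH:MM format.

21:00

At the standard offset (UTC+08:00), 12:00 UTC + 8h = 20:00 Zelath Administrative Region standard time.
Daylight saving runs 24 September 2023 – 7 April 2024; the standard-time date in Zelath Administrative Region, 27 September 2023, is inside that window, so Zelath Administrative Region is at UTC+09:00.
12:00 UTC + 9h = 21:00 local.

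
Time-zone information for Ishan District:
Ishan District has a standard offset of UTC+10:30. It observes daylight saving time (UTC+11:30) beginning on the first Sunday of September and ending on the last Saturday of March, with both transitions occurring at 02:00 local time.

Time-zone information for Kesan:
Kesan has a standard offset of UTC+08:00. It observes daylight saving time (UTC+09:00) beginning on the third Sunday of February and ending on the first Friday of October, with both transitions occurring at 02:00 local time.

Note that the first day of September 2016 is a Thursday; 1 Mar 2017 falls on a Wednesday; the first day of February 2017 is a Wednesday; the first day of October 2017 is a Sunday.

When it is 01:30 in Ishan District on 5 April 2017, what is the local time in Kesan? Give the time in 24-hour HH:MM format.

1 September 2016 is a Thursday, so the first Sunday is September 4.
1 March 2017 is a Wednesday, so Saturdays fall on 4, 11, 18, 25; the last is March 25.
5 April 2017 is outside the daylight-saving period (4 September 2016 – 25 March 2017), so Ishan District is on standard time, UTC+10:30.
01:30 Ishan District − 10h30m = 15:00 UTC (rolling into the previous day, 4 April 2017).
1 February 2017 is a Wednesday, so the first Sunday is February 5 and the third is February 19.
1 October 2017 is a Sunday, so the first Friday is October 6.
At the standard offset (UTC+08:00), 15:00 UTC + 8h = 23:00 Kesan standard time.
The standard-time date in Kesan, 4 April 2017, falls between 19 February and 6 October, so daylight saving is in effect and Kesan is at UTC+09:00.
15:00 UTC + 9h = 00:00 Kesan (rolling into the next day, 5 April 2017).

00:00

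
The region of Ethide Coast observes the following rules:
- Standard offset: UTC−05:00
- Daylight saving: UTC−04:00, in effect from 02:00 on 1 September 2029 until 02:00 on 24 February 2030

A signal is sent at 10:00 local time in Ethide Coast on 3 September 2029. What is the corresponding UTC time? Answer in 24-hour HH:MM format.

3 September 2029 lies within the daylight-saving period (1 September 2029 – 24 February 2030), so Ethide Coast is on daylight time, UTC−04:00.
10:00 local + 4h = 14:00 UTC.

14:00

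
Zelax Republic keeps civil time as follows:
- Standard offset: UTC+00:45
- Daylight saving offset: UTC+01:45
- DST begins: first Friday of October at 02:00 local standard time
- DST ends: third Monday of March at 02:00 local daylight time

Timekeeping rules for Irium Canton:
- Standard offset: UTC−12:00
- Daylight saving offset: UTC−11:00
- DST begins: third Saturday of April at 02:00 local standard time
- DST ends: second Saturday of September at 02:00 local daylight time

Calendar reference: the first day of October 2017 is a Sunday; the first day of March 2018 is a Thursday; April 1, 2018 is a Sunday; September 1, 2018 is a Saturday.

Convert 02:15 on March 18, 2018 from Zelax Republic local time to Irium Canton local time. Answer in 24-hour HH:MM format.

1 October 2017 is a Sunday, so the first Friday is October 6.
1 March 2018 is a Thursday, so the first Monday is March 5 and the third is March 19.
March 18, 2018 falls between 6 October 2017 and 19 March 2018, so daylight saving is in effect and Zelax Republic is at UTC+01:45.
02:15 Zelax Republic − 1h45m = 00:30 UTC.
1 April 2018 is a Sunday, so the first Saturday is April 7 and the third is April 21.
1 September 2018 is a Saturday, so the first Saturday is September 1 and the second is September 8.
At the standard offset (UTC−12:00), 00:30 UTC − 12h = 12:30 Irium Canton standard time (rolling into the previous day, 17 March 2018).
The standard-time date in Irium Canton, March 17, 2018, is outside the daylight-saving period (21 April – 8 September), so Irium Canton is on standard time, UTC−12:00.
00:30 UTC − 12h = 12:30 Irium Canton (rolling into the previous day, 17 March 2018).

12:30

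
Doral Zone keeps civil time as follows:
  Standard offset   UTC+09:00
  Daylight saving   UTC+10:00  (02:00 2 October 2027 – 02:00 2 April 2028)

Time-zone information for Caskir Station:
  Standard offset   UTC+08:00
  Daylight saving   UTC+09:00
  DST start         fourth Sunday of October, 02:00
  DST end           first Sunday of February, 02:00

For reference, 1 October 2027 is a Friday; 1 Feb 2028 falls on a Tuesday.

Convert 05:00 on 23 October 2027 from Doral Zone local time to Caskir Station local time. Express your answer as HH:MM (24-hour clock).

03:00

23 October 2027 lies within the daylight-saving period (2 October 2027 – 2 April 2028), so Doral Zone is on daylight time, UTC+10:00.
05:00 Doral Zone − 10h = 19:00 UTC (rolling into the previous day, 22 October 2027).
1 October 2027 is a Friday, so the first Sunday is October 3 and the fourth is October 24.
1 February 2028 is a Tuesday, so the first Sunday is February 6.
At the standard offset (UTC+08:00), 19:00 UTC + 8h = 03:00 Caskir Station standard time (rolling into the next day, 23 October 2027).
The standard-time date in Caskir Station, 23 October 2027, is outside the daylight-saving period (24 October 2027 – 6 February 2028), so Caskir Station is on standard time, UTC+08:00.
19:00 UTC + 8h = 03:00 Caskir Station (rolling into the next day, 23 October 2027).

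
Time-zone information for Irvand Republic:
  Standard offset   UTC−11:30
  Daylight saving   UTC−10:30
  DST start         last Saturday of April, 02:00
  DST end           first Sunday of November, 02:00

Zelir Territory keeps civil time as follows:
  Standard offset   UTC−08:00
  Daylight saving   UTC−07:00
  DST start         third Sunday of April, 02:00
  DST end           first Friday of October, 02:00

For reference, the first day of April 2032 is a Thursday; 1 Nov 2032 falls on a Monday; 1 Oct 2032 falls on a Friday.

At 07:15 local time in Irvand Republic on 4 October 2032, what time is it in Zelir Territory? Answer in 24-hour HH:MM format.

09:45

1 April 2032 is a Thursday, so Saturdays fall on 3, 10, 17, 24; the last is April 24.
1 November 2032 is a Monday, so the first Sunday is November 7.
Daylight saving runs 24 April – 7 November; 4 October 2032 is inside that window, so Irvand Republic is at UTC−10:30.
07:15 Irvand Republic + 10h30m = 17:45 UTC.
1 April 2032 is a Thursday, so the first Sunday is April 4 and the third is April 18.
1 October 2032 is a Friday, so the first Friday is October 1.
At the standard offset (UTC−08:00), 17:45 UTC − 8h = 09:45 Zelir Territory standard time.
The standard-time date in Zelir Territory, 4 October 2032, does not fall between 18 April and 1 October, so daylight saving is not in effect and Zelir Territory is at UTC−08:00.
17:45 UTC − 8h = 09:45 Zelir Territory.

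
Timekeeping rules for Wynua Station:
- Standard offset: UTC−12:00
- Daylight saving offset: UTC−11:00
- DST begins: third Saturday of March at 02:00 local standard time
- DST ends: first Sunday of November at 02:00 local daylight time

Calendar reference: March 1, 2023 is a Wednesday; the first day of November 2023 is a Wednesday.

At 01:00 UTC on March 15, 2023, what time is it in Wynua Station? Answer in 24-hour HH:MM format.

1 March 2023 is a Wednesday, so the first Saturday is March 4 and the third is March 18.
1 November 2023 is a Wednesday, so the first Sunday is November 5.
At the standard offset (UTC−12:00), 01:00 UTC − 12h = 13:00 Wynua Station standard time (rolling into the previous day, 14 March 2023).
The standard-time date in Wynua Station, March 14, 2023, does not fall between 18 March and 5 November, so daylight saving is not in effect and Wynua Station is at UTC−12:00.
01:00 UTC − 12h = 13:00 local (rolling into the previous day, 14 March 2023).

13:00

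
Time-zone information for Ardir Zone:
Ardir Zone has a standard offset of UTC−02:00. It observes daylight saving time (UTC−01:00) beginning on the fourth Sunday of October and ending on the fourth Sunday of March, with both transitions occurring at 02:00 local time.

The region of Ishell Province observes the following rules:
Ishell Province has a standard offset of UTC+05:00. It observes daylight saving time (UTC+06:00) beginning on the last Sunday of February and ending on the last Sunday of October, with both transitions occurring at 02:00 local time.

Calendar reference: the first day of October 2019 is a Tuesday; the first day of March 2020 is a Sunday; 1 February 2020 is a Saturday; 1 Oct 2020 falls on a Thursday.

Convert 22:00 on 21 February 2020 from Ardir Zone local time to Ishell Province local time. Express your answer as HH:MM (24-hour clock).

04:00

1 October 2019 is a Tuesday, so the first Sunday is October 6 and the fourth is October 27.
1 March 2020 is a Sunday, so the first Sunday is March 1 and the fourth is March 22.
21 February 2020 falls between 27 October 2019 and 22 March 2020, so daylight saving is in effect and Ardir Zone is at UTC−01:00.
22:00 Ardir Zone + 1h = 23:00 UTC.
1 February 2020 is a Saturday, so Sundays fall on 2, 9, 16, 23; the last is February 23.
1 October 2020 is a Thursday, so Sundays fall on 4, 11, 18, 25; the last is October 25.
At the standard offset (UTC+05:00), 23:00 UTC + 5h = 04:00 Ishell Province standard time (rolling into the next day, 22 February 2020).
Daylight saving runs 23 February – 25 October; the standard-time date in Ishell Province, 22 February 2020, is outside that window, so Ishell Province is on standard time at UTC+05:00.
23:00 UTC + 5h = 04:00 Ishell Province (rolling into the next day, 22 February 2020).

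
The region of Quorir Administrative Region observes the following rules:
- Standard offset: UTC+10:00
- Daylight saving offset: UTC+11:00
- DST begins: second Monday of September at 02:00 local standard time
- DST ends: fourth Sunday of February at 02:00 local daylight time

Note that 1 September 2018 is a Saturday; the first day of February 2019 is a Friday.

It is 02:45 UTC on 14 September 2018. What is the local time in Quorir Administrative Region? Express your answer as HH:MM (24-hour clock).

13:45

1 September 2018 is a Saturday, so the first Monday is September 3 and the second is September 10.
1 February 2019 is a Friday, so the first Sunday is February 3 and the fourth is February 24.
At the standard offset (UTC+10:00), 02:45 UTC + 10h = 12:45 Quorir Administrative Region standard time.
Daylight saving runs 10 September 2018 – 24 February 2019; the standard-time date in Quorir Administrative Region, 14 September 2018, is inside that window, so Quorir Administrative Region is at UTC+11:00.
02:45 UTC + 11h = 13:45 local.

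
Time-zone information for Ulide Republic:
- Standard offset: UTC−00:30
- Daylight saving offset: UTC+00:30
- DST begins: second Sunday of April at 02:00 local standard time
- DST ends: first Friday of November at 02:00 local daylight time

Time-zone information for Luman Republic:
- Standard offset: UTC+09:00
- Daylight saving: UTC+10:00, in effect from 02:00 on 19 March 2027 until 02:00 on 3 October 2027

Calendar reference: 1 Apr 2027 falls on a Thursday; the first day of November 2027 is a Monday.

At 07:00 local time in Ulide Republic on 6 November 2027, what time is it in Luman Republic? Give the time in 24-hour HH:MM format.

1 April 2027 is a Thursday, so the first Sunday is April 4 and the second is April 11.
1 November 2027 is a Monday, so the first Friday is November 5.
6 November 2027 is outside the daylight-saving period (11 April – 5 November), so Ulide Republic is on standard time, UTC−00:30.
07:00 Ulide Republic + 0h30m = 07:30 UTC.
At the standard offset (UTC+09:00), 07:30 UTC + 9h = 16:30 Luman Republic standard time.
The standard-time date in Luman Republic, 6 November 2027, is outside the daylight-saving period (19 March – 3 October), so Luman Republic is on standard time, UTC+09:00.
07:30 UTC + 9h = 16:30 Luman Republic.

16:30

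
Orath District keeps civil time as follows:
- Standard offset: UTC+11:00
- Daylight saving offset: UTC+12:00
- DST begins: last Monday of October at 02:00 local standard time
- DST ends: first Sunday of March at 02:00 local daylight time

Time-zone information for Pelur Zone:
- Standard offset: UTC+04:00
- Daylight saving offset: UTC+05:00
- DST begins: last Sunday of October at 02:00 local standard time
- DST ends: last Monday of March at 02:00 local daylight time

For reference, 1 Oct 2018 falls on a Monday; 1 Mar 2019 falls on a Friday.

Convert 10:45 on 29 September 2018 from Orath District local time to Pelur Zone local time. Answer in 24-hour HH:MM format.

1 October 2018 is a Monday, so Mondays fall on 1, 8, 15, 22, 29; the last is October 29.
1 March 2019 is a Friday, so the first Sunday is March 3.
Daylight saving runs 29 October 2018 – 3 March 2019; 29 September 2018 is outside that window, so Orath District is on standard time at UTC+11:00.
10:45 Orath District − 11h = 23:45 UTC (rolling into the previous day, 28 September 2018).
1 October 2018 is a Monday, so Sundays fall on 7, 14, 21, 28; the last is October 28.
1 March 2019 is a Friday, so Mondays fall on 4, 11, 18, 25; the last is March 25.
At the standard offset (UTC+04:00), 23:45 UTC + 4h = 03:45 Pelur Zone standard time (rolling into the next day, 29 September 2018).
The standard-time date in Pelur Zone, 29 September 2018, does not fall between 28 October 2018 and 25 March 2019, so daylight saving is not in effect and Pelur Zone is at UTC+04:00.
23:45 UTC + 4h = 03:45 Pelur Zone (rolling into the next day, 29 September 2018).

03:45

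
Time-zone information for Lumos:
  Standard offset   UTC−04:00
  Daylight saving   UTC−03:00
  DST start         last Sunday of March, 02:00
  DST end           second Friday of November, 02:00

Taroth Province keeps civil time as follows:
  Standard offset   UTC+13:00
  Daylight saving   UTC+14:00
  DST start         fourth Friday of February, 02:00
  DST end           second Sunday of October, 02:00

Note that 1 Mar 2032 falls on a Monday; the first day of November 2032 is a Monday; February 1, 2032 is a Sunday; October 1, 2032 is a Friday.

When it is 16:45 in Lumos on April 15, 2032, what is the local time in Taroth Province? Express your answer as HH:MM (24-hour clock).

09:45

1 March 2032 is a Monday, so Sundays fall on 7, 14, 21, 28; the last is March 28.
1 November 2032 is a Monday, so the first Friday is November 5 and the second is November 12.
Daylight saving runs 28 March – 12 November; April 15, 2032 is inside that window, so Lumos is at UTC−03:00.
16:45 Lumos + 3h = 19:45 UTC.
1 February 2032 is a Sunday, so the first Friday is February 6 and the fourth is February 27.
1 October 2032 is a Friday, so the first Sunday is October 3 and the second is October 10.
At the standard offset (UTC+13:00), 19:45 UTC + 13h = 08:45 Taroth Province standard time (rolling into the next day, 16 April 2032).
The standard-time date in Taroth Province, April 16, 2032, lies within the daylight-saving period (27 February – 10 October), so Taroth Province is on daylight time, UTC+14:00.
19:45 UTC + 14h = 09:45 Taroth Province (rolling into the next day, 16 April 2032).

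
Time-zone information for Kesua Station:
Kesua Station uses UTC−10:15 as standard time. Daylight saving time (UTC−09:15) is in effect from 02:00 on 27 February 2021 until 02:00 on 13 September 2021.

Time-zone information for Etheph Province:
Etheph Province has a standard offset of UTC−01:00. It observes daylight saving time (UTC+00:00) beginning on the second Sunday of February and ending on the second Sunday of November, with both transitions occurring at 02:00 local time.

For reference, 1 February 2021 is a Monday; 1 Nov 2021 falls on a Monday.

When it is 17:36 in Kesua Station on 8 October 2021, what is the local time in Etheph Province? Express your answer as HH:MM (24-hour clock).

Daylight saving runs 27 February – 13 September; 8 October 2021 is outside that window, so Kesua Station is on standard time at UTC−10:15.
17:36 Kesua Station + 10h15m = 03:51 UTC (rolling into the next day, 9 October 2021).
1 February 2021 is a Monday, so the first Sunday is February 7 and the second is February 14.
1 November 2021 is a Monday, so the first Sunday is November 7 and the second is November 14.
At the standard offset (UTC−01:00), 03:51 UTC − 1h = 02:51 Etheph Province standard time.
The standard-time date in Etheph Province, 9 October 2021, lies within the daylight-saving period (14 February – 14 November), so Etheph Province is on daylight time, UTC+00:00.
03:51 UTC + 0h = 03:51 Etheph Province.

03:51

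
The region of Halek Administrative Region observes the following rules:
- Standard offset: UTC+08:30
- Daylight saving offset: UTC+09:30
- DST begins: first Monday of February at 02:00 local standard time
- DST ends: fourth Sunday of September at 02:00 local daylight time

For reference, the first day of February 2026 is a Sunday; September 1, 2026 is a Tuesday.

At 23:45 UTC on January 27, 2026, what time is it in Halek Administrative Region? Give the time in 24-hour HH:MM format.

1 February 2026 is a Sunday, so the first Monday is February 2.
1 September 2026 is a Tuesday, so the first Sunday is September 6 and the fourth is September 27.
At the standard offset (UTC+08:30), 23:45 UTC + 8h30m = 08:15 Halek Administrative Region standard time (rolling into the next day, 28 January 2026).
The standard-time date in Halek Administrative Region, January 28, 2026, is outside the daylight-saving period (2 February – 27 September), so Halek Administrative Region is on standard time, UTC+08:30.
23:45 UTC + 8h30m = 08:15 local (rolling into the next day, 28 January 2026).

08:15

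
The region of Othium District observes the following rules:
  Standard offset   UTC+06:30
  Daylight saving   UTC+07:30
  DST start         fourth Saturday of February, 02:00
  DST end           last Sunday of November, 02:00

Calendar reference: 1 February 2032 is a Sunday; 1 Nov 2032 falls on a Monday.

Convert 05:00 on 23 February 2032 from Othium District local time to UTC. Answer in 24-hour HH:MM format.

1 February 2032 is a Sunday, so the first Saturday is February 7 and the fourth is February 28.
1 November 2032 is a Monday, so Sundays fall on 7, 14, 21, 28; the last is November 28.
23 February 2032 does not fall between 28 February and 28 November, so daylight saving is not in effect and Othium District is at UTC+06:30.
05:00 local − 6h30m = 22:30 UTC (rolling into the previous day, 22 February 2032).

22:30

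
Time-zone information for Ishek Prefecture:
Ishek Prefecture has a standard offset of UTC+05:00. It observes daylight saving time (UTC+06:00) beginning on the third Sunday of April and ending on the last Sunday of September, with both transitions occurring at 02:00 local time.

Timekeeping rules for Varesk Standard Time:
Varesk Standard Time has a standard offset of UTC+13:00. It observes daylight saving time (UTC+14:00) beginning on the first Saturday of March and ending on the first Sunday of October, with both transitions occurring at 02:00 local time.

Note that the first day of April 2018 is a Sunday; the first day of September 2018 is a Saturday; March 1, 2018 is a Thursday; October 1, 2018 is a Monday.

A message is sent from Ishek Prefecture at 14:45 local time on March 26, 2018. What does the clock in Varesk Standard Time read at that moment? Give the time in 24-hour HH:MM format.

23:45

1 April 2018 is a Sunday, so the first Sunday is April 1 and the third is April 15.
1 September 2018 is a Saturday, so Sundays fall on 2, 9, 16, 23, 30; the last is September 30.
Daylight saving runs 15 April – 30 September; March 26, 2018 is outside that window, so Ishek Prefecture is on standard time at UTC+05:00.
14:45 Ishek Prefecture − 5h = 09:45 UTC.
1 March 2018 is a Thursday, so the first Saturday is March 3.
1 October 2018 is a Monday, so the first Sunday is October 7.
At the standard offset (UTC+13:00), 09:45 UTC + 13h = 22:45 Varesk Standard Time standard time.
Daylight saving runs 3 March – 7 October; the standard-time date in Varesk Standard Time, March 26, 2018, is inside that window, so Varesk Standard Time is at UTC+14:00.
09:45 UTC + 14h = 23:45 Varesk Standard Time.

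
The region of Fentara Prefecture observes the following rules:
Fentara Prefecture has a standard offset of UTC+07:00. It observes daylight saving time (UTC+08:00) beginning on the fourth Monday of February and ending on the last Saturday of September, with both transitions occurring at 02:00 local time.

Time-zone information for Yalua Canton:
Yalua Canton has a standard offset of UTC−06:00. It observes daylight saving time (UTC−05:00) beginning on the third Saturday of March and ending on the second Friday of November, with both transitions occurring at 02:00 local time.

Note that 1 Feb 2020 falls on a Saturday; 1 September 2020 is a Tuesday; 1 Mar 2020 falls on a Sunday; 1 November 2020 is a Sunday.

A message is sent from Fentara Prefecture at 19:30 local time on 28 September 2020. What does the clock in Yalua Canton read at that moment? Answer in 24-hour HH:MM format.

07:30

1 February 2020 is a Saturday, so the first Monday is February 3 and the fourth is February 24.
1 September 2020 is a Tuesday, so Saturdays fall on 5, 12, 19, 26; the last is September 26.
28 September 2020 does not fall between 24 February and 26 September, so daylight saving is not in effect and Fentara Prefecture is at UTC+07:00.
19:30 Fentara Prefecture − 7h = 12:30 UTC.
1 March 2020 is a Sunday, so the first Saturday is March 7 and the third is March 21.
1 November 2020 is a Sunday, so the first Friday is November 6 and the second is November 13.
At the standard offset (UTC−06:00), 12:30 UTC − 6h = 06:30 Yalua Canton standard time.
The standard-time date in Yalua Canton, 28 September 2020, falls between 21 March and 13 November, so daylight saving is in effect and Yalua Canton is at UTC−05:00.
12:30 UTC − 5h = 07:30 Yalua Canton.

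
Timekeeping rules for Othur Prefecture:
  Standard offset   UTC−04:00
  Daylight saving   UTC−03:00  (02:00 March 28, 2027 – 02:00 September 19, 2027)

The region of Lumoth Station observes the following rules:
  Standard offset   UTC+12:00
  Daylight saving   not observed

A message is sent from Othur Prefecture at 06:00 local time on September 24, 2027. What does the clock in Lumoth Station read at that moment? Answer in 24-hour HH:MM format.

22:00

September 24, 2027 is outside the daylight-saving period (28 March – 19 September), so Othur Prefecture is on standard time, UTC−04:00.
06:00 Othur Prefecture + 4h = 10:00 UTC.
Lumoth Station has no daylight saving, so its offset is UTC+12:00 year-round.
10:00 UTC + 12h = 22:00 Lumoth Station.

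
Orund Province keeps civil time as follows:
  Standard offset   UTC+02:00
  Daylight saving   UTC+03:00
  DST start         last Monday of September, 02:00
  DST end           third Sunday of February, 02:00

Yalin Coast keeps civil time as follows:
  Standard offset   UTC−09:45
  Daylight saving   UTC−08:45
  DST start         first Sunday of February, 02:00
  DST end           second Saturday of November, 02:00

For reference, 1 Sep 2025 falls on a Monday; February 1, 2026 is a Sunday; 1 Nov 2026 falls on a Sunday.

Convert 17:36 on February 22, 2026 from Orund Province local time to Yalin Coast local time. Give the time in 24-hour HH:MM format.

1 September 2025 is a Monday, so Mondays fall on 1, 8, 15, 22, 29; the last is September 29.
1 February 2026 is a Sunday, so the first Sunday is February 1 and the third is February 15.
Daylight saving runs 29 September 2025 – 15 February 2026; February 22, 2026 is outside that window, so Orund Province is on standard time at UTC+02:00.
17:36 Orund Province − 2h = 15:36 UTC.
1 February 2026 is a Sunday, so the first Sunday is February 1.
1 November 2026 is a Sunday, so the first Saturday is November 7 and the second is November 14.
At the standard offset (UTC−09:45), 15:36 UTC − 9h45m = 05:51 Yalin Coast standard time.
The standard-time date in Yalin Coast, February 22, 2026, falls between 1 February and 14 November, so daylight saving is in effect and Yalin Coast is at UTC−08:45.
15:36 UTC − 8h45m = 06:51 Yalin Coast.

06:51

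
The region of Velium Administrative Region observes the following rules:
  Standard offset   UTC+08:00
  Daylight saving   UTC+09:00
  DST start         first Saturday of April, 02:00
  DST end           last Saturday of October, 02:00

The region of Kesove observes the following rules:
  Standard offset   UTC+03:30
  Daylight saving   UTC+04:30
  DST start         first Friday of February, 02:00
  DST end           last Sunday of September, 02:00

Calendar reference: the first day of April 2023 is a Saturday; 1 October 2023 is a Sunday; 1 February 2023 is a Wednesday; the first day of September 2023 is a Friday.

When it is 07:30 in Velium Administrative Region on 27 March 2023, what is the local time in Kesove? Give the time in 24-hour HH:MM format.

1 April 2023 is a Saturday, so the first Saturday is April 1.
1 October 2023 is a Sunday, so Saturdays fall on 7, 14, 21, 28; the last is October 28.
Daylight saving runs 1 April – 28 October; 27 March 2023 is outside that window, so Velium Administrative Region is on standard time at UTC+08:00.
07:30 Velium Administrative Region − 8h = 23:30 UTC (rolling into the previous day, 26 March 2023).
1 February 2023 is a Wednesday, so the first Friday is February 3.
1 September 2023 is a Friday, so Sundays fall on 3, 10, 17, 24; the last is September 24.
At the standard offset (UTC+03:30), 23:30 UTC + 3h30m = 03:00 Kesove standard time (rolling into the next day, 27 March 2023).
Daylight saving runs 3 February – 24 September; the standard-time date in Kesove, 27 March 2023, is inside that window, so Kesove is at UTC+04:30.
23:30 UTC + 4h30m = 04:00 Kesove (rolling into the next day, 27 March 2023).

04:00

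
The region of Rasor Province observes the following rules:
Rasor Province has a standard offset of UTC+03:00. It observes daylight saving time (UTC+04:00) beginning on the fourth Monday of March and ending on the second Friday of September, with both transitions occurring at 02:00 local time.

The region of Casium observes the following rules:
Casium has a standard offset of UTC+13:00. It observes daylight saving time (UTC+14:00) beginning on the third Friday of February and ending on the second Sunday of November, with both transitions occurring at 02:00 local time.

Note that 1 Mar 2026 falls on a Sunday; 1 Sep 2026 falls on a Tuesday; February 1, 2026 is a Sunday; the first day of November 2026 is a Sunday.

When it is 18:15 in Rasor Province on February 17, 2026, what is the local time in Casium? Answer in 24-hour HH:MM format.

1 March 2026 is a Sunday, so the first Monday is March 2 and the fourth is March 23.
1 September 2026 is a Tuesday, so the first Friday is September 4 and the second is September 11.
February 17, 2026 is outside the daylight-saving period (23 March – 11 September), so Rasor Province is on standard time, UTC+03:00.
18:15 Rasor Province − 3h = 15:15 UTC.
1 February 2026 is a Sunday, so the first Friday is February 6 and the third is February 20.
1 November 2026 is a Sunday, so the first Sunday is November 1 and the second is November 8.
At the standard offset (UTC+13:00), 15:15 UTC + 13h = 04:15 Casium standard time (rolling into the next day, 18 February 2026).
Daylight saving runs 20 February – 8 November; the standard-time date in Casium, February 18, 2026, is outside that window, so Casium is on standard time at UTC+13:00.
15:15 UTC + 13h = 04:15 Casium (rolling into the next day, 18 February 2026).

04:15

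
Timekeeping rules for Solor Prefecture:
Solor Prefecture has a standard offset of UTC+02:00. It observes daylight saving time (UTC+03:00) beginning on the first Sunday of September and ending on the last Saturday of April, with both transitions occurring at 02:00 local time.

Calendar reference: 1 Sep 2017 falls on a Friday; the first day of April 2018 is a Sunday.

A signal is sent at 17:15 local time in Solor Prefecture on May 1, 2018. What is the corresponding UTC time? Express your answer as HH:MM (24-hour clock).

15:15

1 September 2017 is a Friday, so the first Sunday is September 3.
1 April 2018 is a Sunday, so Saturdays fall on 7, 14, 21, 28; the last is April 28.
Daylight saving runs 3 September 2017 – 28 April 2018; May 1, 2018 is outside that window, so Solor Prefecture is on standard time at UTC+02:00.
17:15 local − 2h = 15:15 UTC.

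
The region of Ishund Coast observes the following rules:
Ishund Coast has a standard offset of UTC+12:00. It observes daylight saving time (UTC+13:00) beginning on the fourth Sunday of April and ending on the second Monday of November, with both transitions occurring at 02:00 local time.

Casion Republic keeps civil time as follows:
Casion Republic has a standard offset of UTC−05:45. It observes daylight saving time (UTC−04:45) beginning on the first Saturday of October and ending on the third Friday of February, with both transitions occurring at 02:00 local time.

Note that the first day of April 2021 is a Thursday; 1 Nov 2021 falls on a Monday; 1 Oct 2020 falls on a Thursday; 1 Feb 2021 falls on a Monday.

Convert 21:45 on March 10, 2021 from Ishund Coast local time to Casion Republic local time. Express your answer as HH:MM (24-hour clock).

1 April 2021 is a Thursday, so the first Sunday is April 4 and the fourth is April 25.
1 November 2021 is a Monday, so the first Monday is November 1 and the second is November 8.
March 10, 2021 is outside the daylight-saving period (25 April – 8 November), so Ishund Coast is on standard time, UTC+12:00.
21:45 Ishund Coast − 12h = 09:45 UTC.
1 October 2020 is a Thursday, so the first Saturday is October 3.
1 February 2021 is a Monday, so the first Friday is February 5 and the third is February 19.
At the standard offset (UTC−05:45), 09:45 UTC − 5h45m = 04:00 Casion Republic standard time.
The standard-time date in Casion Republic, March 10, 2021, does not fall between 3 October 2020 and 19 February 2021, so daylight saving is not in effect and Casion Republic is at UTC−05:45.
09:45 UTC − 5h45m = 04:00 Casion Republic.

04:00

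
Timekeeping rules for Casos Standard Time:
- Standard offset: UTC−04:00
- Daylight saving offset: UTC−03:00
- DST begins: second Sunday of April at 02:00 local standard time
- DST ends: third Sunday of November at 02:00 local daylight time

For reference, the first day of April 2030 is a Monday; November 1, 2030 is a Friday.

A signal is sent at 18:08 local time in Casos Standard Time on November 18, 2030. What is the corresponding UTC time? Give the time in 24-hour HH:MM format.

1 April 2030 is a Monday, so the first Sunday is April 7 and the second is April 14.
1 November 2030 is a Friday, so the first Sunday is November 3 and the third is November 17.
Daylight saving runs 14 April – 17 November; November 18, 2030 is outside that window, so Casos Standard Time is on standard time at UTC−04:00.
18:08 local + 4h = 22:08 UTC.

22:08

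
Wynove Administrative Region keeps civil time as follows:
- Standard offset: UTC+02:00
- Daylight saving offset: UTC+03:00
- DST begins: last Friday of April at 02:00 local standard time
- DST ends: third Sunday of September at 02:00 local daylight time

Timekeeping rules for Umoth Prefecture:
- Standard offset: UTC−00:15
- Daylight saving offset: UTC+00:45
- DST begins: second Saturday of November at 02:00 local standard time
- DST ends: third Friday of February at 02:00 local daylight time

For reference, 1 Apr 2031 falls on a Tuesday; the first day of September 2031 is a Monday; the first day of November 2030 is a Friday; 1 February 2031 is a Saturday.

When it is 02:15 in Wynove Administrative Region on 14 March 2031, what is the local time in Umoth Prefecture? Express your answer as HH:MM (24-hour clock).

1 April 2031 is a Tuesday, so Fridays fall on 4, 11, 18, 25; the last is April 25.
1 September 2031 is a Monday, so the first Sunday is September 7 and the third is September 21.
Daylight saving runs 25 April – 21 September; 14 March 2031 is outside that window, so Wynove Administrative Region is on standard time at UTC+02:00.
02:15 Wynove Administrative Region − 2h = 00:15 UTC.
1 November 2030 is a Friday, so the first Saturday is November 2 and the second is November 9.
1 February 2031 is a Saturday, so the first Friday is February 7 and the third is February 21.
At the standard offset (UTC−00:15), 00:15 UTC − 0h15m = 00:00 Umoth Prefecture standard time.
The standard-time date in Umoth Prefecture, 14 March 2031, does not fall between 9 November 2030 and 21 February 2031, so daylight saving is not in effect and Umoth Prefecture is at UTC−00:15.
00:15 UTC − 0h15m = 00:00 Umoth Prefecture.

00:00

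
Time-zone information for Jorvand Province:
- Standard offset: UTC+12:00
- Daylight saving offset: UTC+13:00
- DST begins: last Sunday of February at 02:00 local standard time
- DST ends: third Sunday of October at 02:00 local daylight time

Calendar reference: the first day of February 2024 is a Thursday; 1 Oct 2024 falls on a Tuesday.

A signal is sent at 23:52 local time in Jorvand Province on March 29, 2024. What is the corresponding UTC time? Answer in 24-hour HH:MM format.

10:52

1 February 2024 is a Thursday, so Sundays fall on 4, 11, 18, 25; the last is February 25.
1 October 2024 is a Tuesday, so the first Sunday is October 6 and the third is October 20.
Daylight saving runs 25 February – 20 October; March 29, 2024 is inside that window, so Jorvand Province is at UTC+13:00.
23:52 local − 13h = 10:52 UTC.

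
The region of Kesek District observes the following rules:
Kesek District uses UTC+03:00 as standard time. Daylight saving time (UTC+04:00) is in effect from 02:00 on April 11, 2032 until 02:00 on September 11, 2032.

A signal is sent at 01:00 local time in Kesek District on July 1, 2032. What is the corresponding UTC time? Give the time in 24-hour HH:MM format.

21:00

July 1, 2032 falls between 11 April and 11 September, so daylight saving is in effect and Kesek District is at UTC+04:00.
01:00 local − 4h = 21:00 UTC (rolling into the previous day, 30 June 2032).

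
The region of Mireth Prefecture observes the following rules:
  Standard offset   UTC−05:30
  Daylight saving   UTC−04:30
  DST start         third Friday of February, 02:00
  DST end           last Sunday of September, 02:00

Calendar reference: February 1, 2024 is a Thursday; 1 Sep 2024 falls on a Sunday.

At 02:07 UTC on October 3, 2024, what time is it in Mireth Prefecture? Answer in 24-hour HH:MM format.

1 February 2024 is a Thursday, so the first Friday is February 2 and the third is February 16.
1 September 2024 is a Sunday, so Sundays fall on 1, 8, 15, 22, 29; the last is September 29.
At the standard offset (UTC−05:30), 02:07 UTC − 5h30m = 20:37 Mireth Prefecture standard time (rolling into the previous day, 2 October 2024).
Daylight saving runs 16 February – 29 September; the standard-time date in Mireth Prefecture, October 2, 2024, is outside that window, so Mireth Prefecture is on standard time at UTC−05:30.
02:07 UTC − 5h30m = 20:37 local (rolling into the previous day, 2 October 2024).

20:37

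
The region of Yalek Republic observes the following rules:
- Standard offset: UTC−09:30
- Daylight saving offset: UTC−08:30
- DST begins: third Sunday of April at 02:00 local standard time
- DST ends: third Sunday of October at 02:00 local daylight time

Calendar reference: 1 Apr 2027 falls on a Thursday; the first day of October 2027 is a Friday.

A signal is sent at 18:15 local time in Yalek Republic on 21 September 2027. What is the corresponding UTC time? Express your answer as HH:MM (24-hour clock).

1 April 2027 is a Thursday, so the first Sunday is April 4 and the third is April 18.
1 October 2027 is a Friday, so the first Sunday is October 3 and the third is October 17.
21 September 2027 lies within the daylight-saving period (18 April – 17 October), so Yalek Republic is on daylight time, UTC−08:30.
18:15 local + 8h30m = 02:45 UTC (rolling into the next day, 22 September 2027).

02:45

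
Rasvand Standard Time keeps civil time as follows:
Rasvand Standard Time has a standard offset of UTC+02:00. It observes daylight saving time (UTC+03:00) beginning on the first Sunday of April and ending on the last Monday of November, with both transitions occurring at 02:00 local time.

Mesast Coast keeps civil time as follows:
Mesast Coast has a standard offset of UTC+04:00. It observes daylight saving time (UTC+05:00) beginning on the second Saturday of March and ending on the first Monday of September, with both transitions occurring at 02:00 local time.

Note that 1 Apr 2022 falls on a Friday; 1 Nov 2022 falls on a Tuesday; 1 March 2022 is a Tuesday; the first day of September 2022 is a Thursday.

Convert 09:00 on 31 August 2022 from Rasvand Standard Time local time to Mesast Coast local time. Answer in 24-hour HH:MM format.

11:00

1 April 2022 is a Friday, so the first Sunday is April 3.
1 November 2022 is a Tuesday, so Mondays fall on 7, 14, 21, 28; the last is November 28.
Daylight saving runs 3 April – 28 November; 31 August 2022 is inside that window, so Rasvand Standard Time is at UTC+03:00.
09:00 Rasvand Standard Time − 3h = 06:00 UTC.
1 March 2022 is a Tuesday, so the first Saturday is March 5 and the second is March 12.
1 September 2022 is a Thursday, so the first Monday is September 5.
At the standard offset (UTC+04:00), 06:00 UTC + 4h = 10:00 Mesast Coast standard time.
Daylight saving runs 12 March – 5 September; the standard-time date in Mesast Coast, 31 August 2022, is inside that window, so Mesast Coast is at UTC+05:00.
06:00 UTC + 5h = 11:00 Mesast Coast.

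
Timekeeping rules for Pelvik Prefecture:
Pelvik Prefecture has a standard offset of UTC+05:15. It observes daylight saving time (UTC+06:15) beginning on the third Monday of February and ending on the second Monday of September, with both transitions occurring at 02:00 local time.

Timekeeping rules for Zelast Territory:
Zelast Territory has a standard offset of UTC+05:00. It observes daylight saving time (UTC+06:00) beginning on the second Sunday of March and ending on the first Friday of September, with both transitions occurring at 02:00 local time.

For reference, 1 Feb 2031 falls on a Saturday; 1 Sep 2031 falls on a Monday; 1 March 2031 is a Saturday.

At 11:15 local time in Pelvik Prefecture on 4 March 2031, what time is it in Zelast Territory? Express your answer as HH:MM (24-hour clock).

10:00

1 February 2031 is a Saturday, so the first Monday is February 3 and the third is February 17.
1 September 2031 is a Monday, so the first Monday is September 1 and the second is September 8.
Daylight saving runs 17 February – 8 September; 4 March 2031 is inside that window, so Pelvik Prefecture is at UTC+06:15.
11:15 Pelvik Prefecture − 6h15m = 05:00 UTC.
1 March 2031 is a Saturday, so the first Sunday is March 2 and the second is March 9.
1 September 2031 is a Monday, so the first Friday is September 5.
At the standard offset (UTC+05:00), 05:00 UTC + 5h = 10:00 Zelast Territory standard time.
The standard-time date in Zelast Territory, 4 March 2031, does not fall between 9 March and 5 September, so daylight saving is not in effect and Zelast Territory is at UTC+05:00.
05:00 UTC + 5h = 10:00 Zelast Territory.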